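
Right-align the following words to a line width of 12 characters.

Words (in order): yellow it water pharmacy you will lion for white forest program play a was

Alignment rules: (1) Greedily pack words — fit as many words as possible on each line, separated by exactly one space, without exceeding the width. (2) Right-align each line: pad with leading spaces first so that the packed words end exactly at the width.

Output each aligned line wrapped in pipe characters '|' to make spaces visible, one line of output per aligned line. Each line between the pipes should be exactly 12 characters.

Line 1: ['yellow', 'it'] (min_width=9, slack=3)
Line 2: ['water'] (min_width=5, slack=7)
Line 3: ['pharmacy', 'you'] (min_width=12, slack=0)
Line 4: ['will', 'lion'] (min_width=9, slack=3)
Line 5: ['for', 'white'] (min_width=9, slack=3)
Line 6: ['forest'] (min_width=6, slack=6)
Line 7: ['program', 'play'] (min_width=12, slack=0)
Line 8: ['a', 'was'] (min_width=5, slack=7)

Answer: |   yellow it|
|       water|
|pharmacy you|
|   will lion|
|   for white|
|      forest|
|program play|
|       a was|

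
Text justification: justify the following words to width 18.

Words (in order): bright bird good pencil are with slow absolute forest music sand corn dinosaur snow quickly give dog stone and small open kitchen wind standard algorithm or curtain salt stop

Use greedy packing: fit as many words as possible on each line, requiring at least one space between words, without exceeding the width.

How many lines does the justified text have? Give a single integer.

Line 1: ['bright', 'bird', 'good'] (min_width=16, slack=2)
Line 2: ['pencil', 'are', 'with'] (min_width=15, slack=3)
Line 3: ['slow', 'absolute'] (min_width=13, slack=5)
Line 4: ['forest', 'music', 'sand'] (min_width=17, slack=1)
Line 5: ['corn', 'dinosaur', 'snow'] (min_width=18, slack=0)
Line 6: ['quickly', 'give', 'dog'] (min_width=16, slack=2)
Line 7: ['stone', 'and', 'small'] (min_width=15, slack=3)
Line 8: ['open', 'kitchen', 'wind'] (min_width=17, slack=1)
Line 9: ['standard', 'algorithm'] (min_width=18, slack=0)
Line 10: ['or', 'curtain', 'salt'] (min_width=15, slack=3)
Line 11: ['stop'] (min_width=4, slack=14)
Total lines: 11

Answer: 11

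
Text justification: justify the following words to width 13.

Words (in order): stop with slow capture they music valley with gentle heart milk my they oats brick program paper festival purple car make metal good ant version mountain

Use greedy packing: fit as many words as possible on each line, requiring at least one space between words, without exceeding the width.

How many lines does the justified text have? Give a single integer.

Line 1: ['stop', 'with'] (min_width=9, slack=4)
Line 2: ['slow', 'capture'] (min_width=12, slack=1)
Line 3: ['they', 'music'] (min_width=10, slack=3)
Line 4: ['valley', 'with'] (min_width=11, slack=2)
Line 5: ['gentle', 'heart'] (min_width=12, slack=1)
Line 6: ['milk', 'my', 'they'] (min_width=12, slack=1)
Line 7: ['oats', 'brick'] (min_width=10, slack=3)
Line 8: ['program', 'paper'] (min_width=13, slack=0)
Line 9: ['festival'] (min_width=8, slack=5)
Line 10: ['purple', 'car'] (min_width=10, slack=3)
Line 11: ['make', 'metal'] (min_width=10, slack=3)
Line 12: ['good', 'ant'] (min_width=8, slack=5)
Line 13: ['version'] (min_width=7, slack=6)
Line 14: ['mountain'] (min_width=8, slack=5)
Total lines: 14

Answer: 14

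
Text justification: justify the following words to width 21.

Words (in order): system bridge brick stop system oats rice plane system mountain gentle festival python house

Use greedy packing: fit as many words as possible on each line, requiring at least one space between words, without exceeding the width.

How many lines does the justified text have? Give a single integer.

Line 1: ['system', 'bridge', 'brick'] (min_width=19, slack=2)
Line 2: ['stop', 'system', 'oats', 'rice'] (min_width=21, slack=0)
Line 3: ['plane', 'system', 'mountain'] (min_width=21, slack=0)
Line 4: ['gentle', 'festival'] (min_width=15, slack=6)
Line 5: ['python', 'house'] (min_width=12, slack=9)
Total lines: 5

Answer: 5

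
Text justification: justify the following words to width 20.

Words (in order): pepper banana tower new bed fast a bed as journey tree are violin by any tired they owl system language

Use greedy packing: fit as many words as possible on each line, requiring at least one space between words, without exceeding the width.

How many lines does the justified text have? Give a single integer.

Line 1: ['pepper', 'banana', 'tower'] (min_width=19, slack=1)
Line 2: ['new', 'bed', 'fast', 'a', 'bed'] (min_width=18, slack=2)
Line 3: ['as', 'journey', 'tree', 'are'] (min_width=19, slack=1)
Line 4: ['violin', 'by', 'any', 'tired'] (min_width=19, slack=1)
Line 5: ['they', 'owl', 'system'] (min_width=15, slack=5)
Line 6: ['language'] (min_width=8, slack=12)
Total lines: 6

Answer: 6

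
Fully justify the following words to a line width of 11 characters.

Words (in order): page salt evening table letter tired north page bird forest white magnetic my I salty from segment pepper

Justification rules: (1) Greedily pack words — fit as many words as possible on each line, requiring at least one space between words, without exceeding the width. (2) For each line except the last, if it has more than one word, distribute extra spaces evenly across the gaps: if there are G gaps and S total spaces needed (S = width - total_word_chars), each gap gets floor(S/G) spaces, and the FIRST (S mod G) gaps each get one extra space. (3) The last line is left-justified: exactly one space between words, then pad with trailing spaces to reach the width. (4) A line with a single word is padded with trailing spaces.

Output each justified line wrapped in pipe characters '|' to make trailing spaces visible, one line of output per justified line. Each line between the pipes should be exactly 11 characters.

Answer: |page   salt|
|evening    |
|table      |
|letter     |
|tired north|
|page   bird|
|forest     |
|white      |
|magnetic my|
|I     salty|
|from       |
|segment    |
|pepper     |

Derivation:
Line 1: ['page', 'salt'] (min_width=9, slack=2)
Line 2: ['evening'] (min_width=7, slack=4)
Line 3: ['table'] (min_width=5, slack=6)
Line 4: ['letter'] (min_width=6, slack=5)
Line 5: ['tired', 'north'] (min_width=11, slack=0)
Line 6: ['page', 'bird'] (min_width=9, slack=2)
Line 7: ['forest'] (min_width=6, slack=5)
Line 8: ['white'] (min_width=5, slack=6)
Line 9: ['magnetic', 'my'] (min_width=11, slack=0)
Line 10: ['I', 'salty'] (min_width=7, slack=4)
Line 11: ['from'] (min_width=4, slack=7)
Line 12: ['segment'] (min_width=7, slack=4)
Line 13: ['pepper'] (min_width=6, slack=5)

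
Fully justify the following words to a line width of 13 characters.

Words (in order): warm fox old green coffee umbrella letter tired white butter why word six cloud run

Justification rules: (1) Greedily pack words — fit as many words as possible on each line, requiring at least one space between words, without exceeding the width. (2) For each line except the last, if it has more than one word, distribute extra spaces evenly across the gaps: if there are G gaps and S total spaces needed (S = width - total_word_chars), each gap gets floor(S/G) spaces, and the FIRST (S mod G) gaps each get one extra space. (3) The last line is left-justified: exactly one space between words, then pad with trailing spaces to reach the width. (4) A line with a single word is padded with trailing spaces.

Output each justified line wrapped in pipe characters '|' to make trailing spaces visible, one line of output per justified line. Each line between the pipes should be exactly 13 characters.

Answer: |warm  fox old|
|green  coffee|
|umbrella     |
|letter  tired|
|white  butter|
|why  word six|
|cloud run    |

Derivation:
Line 1: ['warm', 'fox', 'old'] (min_width=12, slack=1)
Line 2: ['green', 'coffee'] (min_width=12, slack=1)
Line 3: ['umbrella'] (min_width=8, slack=5)
Line 4: ['letter', 'tired'] (min_width=12, slack=1)
Line 5: ['white', 'butter'] (min_width=12, slack=1)
Line 6: ['why', 'word', 'six'] (min_width=12, slack=1)
Line 7: ['cloud', 'run'] (min_width=9, slack=4)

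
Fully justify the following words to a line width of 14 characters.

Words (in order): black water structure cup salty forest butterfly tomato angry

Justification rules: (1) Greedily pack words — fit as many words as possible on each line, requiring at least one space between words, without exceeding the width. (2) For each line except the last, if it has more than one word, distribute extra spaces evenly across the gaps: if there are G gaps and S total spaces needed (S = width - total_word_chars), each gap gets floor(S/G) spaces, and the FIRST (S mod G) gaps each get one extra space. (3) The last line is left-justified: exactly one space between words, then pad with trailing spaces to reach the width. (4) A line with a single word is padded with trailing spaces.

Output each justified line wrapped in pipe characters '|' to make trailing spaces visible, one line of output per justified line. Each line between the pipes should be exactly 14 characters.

Line 1: ['black', 'water'] (min_width=11, slack=3)
Line 2: ['structure', 'cup'] (min_width=13, slack=1)
Line 3: ['salty', 'forest'] (min_width=12, slack=2)
Line 4: ['butterfly'] (min_width=9, slack=5)
Line 5: ['tomato', 'angry'] (min_width=12, slack=2)

Answer: |black    water|
|structure  cup|
|salty   forest|
|butterfly     |
|tomato angry  |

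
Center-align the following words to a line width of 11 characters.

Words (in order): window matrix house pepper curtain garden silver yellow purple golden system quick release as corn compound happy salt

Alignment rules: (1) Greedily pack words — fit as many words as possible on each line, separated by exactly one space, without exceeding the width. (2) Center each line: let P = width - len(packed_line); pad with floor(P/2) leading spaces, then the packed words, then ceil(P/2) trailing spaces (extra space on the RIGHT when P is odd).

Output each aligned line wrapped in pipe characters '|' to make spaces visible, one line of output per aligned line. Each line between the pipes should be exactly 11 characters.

Answer: |  window   |
|  matrix   |
|   house   |
|  pepper   |
|  curtain  |
|  garden   |
|  silver   |
|  yellow   |
|  purple   |
|  golden   |
|  system   |
|   quick   |
|release as |
|   corn    |
| compound  |
|happy salt |

Derivation:
Line 1: ['window'] (min_width=6, slack=5)
Line 2: ['matrix'] (min_width=6, slack=5)
Line 3: ['house'] (min_width=5, slack=6)
Line 4: ['pepper'] (min_width=6, slack=5)
Line 5: ['curtain'] (min_width=7, slack=4)
Line 6: ['garden'] (min_width=6, slack=5)
Line 7: ['silver'] (min_width=6, slack=5)
Line 8: ['yellow'] (min_width=6, slack=5)
Line 9: ['purple'] (min_width=6, slack=5)
Line 10: ['golden'] (min_width=6, slack=5)
Line 11: ['system'] (min_width=6, slack=5)
Line 12: ['quick'] (min_width=5, slack=6)
Line 13: ['release', 'as'] (min_width=10, slack=1)
Line 14: ['corn'] (min_width=4, slack=7)
Line 15: ['compound'] (min_width=8, slack=3)
Line 16: ['happy', 'salt'] (min_width=10, slack=1)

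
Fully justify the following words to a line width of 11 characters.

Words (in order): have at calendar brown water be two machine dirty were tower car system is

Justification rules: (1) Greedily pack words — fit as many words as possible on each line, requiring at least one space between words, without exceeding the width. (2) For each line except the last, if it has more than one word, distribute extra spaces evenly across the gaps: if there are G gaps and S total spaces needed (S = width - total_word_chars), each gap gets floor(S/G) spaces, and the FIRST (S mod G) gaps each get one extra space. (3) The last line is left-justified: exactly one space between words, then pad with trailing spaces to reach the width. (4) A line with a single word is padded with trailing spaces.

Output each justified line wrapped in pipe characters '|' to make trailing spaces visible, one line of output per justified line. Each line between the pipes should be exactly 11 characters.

Line 1: ['have', 'at'] (min_width=7, slack=4)
Line 2: ['calendar'] (min_width=8, slack=3)
Line 3: ['brown', 'water'] (min_width=11, slack=0)
Line 4: ['be', 'two'] (min_width=6, slack=5)
Line 5: ['machine'] (min_width=7, slack=4)
Line 6: ['dirty', 'were'] (min_width=10, slack=1)
Line 7: ['tower', 'car'] (min_width=9, slack=2)
Line 8: ['system', 'is'] (min_width=9, slack=2)

Answer: |have     at|
|calendar   |
|brown water|
|be      two|
|machine    |
|dirty  were|
|tower   car|
|system is  |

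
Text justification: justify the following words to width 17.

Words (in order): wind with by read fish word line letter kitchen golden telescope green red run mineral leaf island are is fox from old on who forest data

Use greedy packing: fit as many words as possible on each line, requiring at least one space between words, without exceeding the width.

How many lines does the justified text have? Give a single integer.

Line 1: ['wind', 'with', 'by', 'read'] (min_width=17, slack=0)
Line 2: ['fish', 'word', 'line'] (min_width=14, slack=3)
Line 3: ['letter', 'kitchen'] (min_width=14, slack=3)
Line 4: ['golden', 'telescope'] (min_width=16, slack=1)
Line 5: ['green', 'red', 'run'] (min_width=13, slack=4)
Line 6: ['mineral', 'leaf'] (min_width=12, slack=5)
Line 7: ['island', 'are', 'is', 'fox'] (min_width=17, slack=0)
Line 8: ['from', 'old', 'on', 'who'] (min_width=15, slack=2)
Line 9: ['forest', 'data'] (min_width=11, slack=6)
Total lines: 9

Answer: 9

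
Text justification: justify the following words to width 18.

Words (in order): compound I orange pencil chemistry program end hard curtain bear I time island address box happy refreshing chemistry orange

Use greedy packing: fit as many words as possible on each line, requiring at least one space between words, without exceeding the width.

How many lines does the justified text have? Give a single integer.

Answer: 8

Derivation:
Line 1: ['compound', 'I', 'orange'] (min_width=17, slack=1)
Line 2: ['pencil', 'chemistry'] (min_width=16, slack=2)
Line 3: ['program', 'end', 'hard'] (min_width=16, slack=2)
Line 4: ['curtain', 'bear', 'I'] (min_width=14, slack=4)
Line 5: ['time', 'island'] (min_width=11, slack=7)
Line 6: ['address', 'box', 'happy'] (min_width=17, slack=1)
Line 7: ['refreshing'] (min_width=10, slack=8)
Line 8: ['chemistry', 'orange'] (min_width=16, slack=2)
Total lines: 8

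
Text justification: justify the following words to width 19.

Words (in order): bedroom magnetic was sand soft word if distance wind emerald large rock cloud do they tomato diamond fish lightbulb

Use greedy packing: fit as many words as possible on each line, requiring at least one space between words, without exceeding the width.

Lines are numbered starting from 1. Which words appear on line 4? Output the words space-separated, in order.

Line 1: ['bedroom', 'magnetic'] (min_width=16, slack=3)
Line 2: ['was', 'sand', 'soft', 'word'] (min_width=18, slack=1)
Line 3: ['if', 'distance', 'wind'] (min_width=16, slack=3)
Line 4: ['emerald', 'large', 'rock'] (min_width=18, slack=1)
Line 5: ['cloud', 'do', 'they'] (min_width=13, slack=6)
Line 6: ['tomato', 'diamond', 'fish'] (min_width=19, slack=0)
Line 7: ['lightbulb'] (min_width=9, slack=10)

Answer: emerald large rock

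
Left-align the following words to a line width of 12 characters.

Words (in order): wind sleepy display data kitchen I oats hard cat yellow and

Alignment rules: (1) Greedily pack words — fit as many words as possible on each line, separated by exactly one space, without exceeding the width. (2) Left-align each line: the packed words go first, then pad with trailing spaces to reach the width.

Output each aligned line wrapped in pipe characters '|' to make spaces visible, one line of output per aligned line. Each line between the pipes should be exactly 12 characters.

Answer: |wind sleepy |
|display data|
|kitchen I   |
|oats hard   |
|cat yellow  |
|and         |

Derivation:
Line 1: ['wind', 'sleepy'] (min_width=11, slack=1)
Line 2: ['display', 'data'] (min_width=12, slack=0)
Line 3: ['kitchen', 'I'] (min_width=9, slack=3)
Line 4: ['oats', 'hard'] (min_width=9, slack=3)
Line 5: ['cat', 'yellow'] (min_width=10, slack=2)
Line 6: ['and'] (min_width=3, slack=9)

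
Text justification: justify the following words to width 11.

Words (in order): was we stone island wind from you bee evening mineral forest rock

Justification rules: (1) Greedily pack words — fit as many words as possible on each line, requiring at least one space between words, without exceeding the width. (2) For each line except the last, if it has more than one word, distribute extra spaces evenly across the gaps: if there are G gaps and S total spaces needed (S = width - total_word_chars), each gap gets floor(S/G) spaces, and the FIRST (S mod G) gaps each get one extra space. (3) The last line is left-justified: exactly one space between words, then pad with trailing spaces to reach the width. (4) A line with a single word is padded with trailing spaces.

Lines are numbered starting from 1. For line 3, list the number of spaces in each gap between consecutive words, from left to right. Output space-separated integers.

Line 1: ['was', 'we'] (min_width=6, slack=5)
Line 2: ['stone'] (min_width=5, slack=6)
Line 3: ['island', 'wind'] (min_width=11, slack=0)
Line 4: ['from', 'you'] (min_width=8, slack=3)
Line 5: ['bee', 'evening'] (min_width=11, slack=0)
Line 6: ['mineral'] (min_width=7, slack=4)
Line 7: ['forest', 'rock'] (min_width=11, slack=0)

Answer: 1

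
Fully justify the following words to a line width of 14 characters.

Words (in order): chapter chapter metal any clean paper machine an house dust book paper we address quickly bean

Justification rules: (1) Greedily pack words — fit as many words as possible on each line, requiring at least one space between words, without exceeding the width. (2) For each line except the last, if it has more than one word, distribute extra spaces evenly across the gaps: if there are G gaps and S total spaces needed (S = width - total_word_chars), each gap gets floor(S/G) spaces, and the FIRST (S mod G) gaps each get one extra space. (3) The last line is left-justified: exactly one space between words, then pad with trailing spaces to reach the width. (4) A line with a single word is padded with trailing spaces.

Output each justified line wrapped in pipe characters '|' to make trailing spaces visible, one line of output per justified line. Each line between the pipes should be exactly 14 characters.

Answer: |chapter       |
|chapter  metal|
|any      clean|
|paper  machine|
|an  house dust|
|book  paper we|
|address       |
|quickly bean  |

Derivation:
Line 1: ['chapter'] (min_width=7, slack=7)
Line 2: ['chapter', 'metal'] (min_width=13, slack=1)
Line 3: ['any', 'clean'] (min_width=9, slack=5)
Line 4: ['paper', 'machine'] (min_width=13, slack=1)
Line 5: ['an', 'house', 'dust'] (min_width=13, slack=1)
Line 6: ['book', 'paper', 'we'] (min_width=13, slack=1)
Line 7: ['address'] (min_width=7, slack=7)
Line 8: ['quickly', 'bean'] (min_width=12, slack=2)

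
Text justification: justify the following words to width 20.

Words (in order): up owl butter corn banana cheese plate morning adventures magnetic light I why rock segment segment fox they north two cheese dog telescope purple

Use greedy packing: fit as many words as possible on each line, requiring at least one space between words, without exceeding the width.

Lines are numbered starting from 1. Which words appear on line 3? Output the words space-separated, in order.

Line 1: ['up', 'owl', 'butter', 'corn'] (min_width=18, slack=2)
Line 2: ['banana', 'cheese', 'plate'] (min_width=19, slack=1)
Line 3: ['morning', 'adventures'] (min_width=18, slack=2)
Line 4: ['magnetic', 'light', 'I', 'why'] (min_width=20, slack=0)
Line 5: ['rock', 'segment', 'segment'] (min_width=20, slack=0)
Line 6: ['fox', 'they', 'north', 'two'] (min_width=18, slack=2)
Line 7: ['cheese', 'dog', 'telescope'] (min_width=20, slack=0)
Line 8: ['purple'] (min_width=6, slack=14)

Answer: morning adventures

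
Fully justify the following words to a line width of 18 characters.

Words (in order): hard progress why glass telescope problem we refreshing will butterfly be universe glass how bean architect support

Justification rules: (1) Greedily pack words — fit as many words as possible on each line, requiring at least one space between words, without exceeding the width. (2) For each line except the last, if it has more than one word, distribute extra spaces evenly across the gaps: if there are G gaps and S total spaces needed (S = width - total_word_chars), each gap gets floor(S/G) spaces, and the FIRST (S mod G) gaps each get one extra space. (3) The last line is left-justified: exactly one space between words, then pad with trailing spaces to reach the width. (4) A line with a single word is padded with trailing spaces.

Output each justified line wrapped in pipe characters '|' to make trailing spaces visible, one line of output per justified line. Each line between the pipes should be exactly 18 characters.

Answer: |hard  progress why|
|glass    telescope|
|problem         we|
|refreshing    will|
|butterfly       be|
|universe glass how|
|bean     architect|
|support           |

Derivation:
Line 1: ['hard', 'progress', 'why'] (min_width=17, slack=1)
Line 2: ['glass', 'telescope'] (min_width=15, slack=3)
Line 3: ['problem', 'we'] (min_width=10, slack=8)
Line 4: ['refreshing', 'will'] (min_width=15, slack=3)
Line 5: ['butterfly', 'be'] (min_width=12, slack=6)
Line 6: ['universe', 'glass', 'how'] (min_width=18, slack=0)
Line 7: ['bean', 'architect'] (min_width=14, slack=4)
Line 8: ['support'] (min_width=7, slack=11)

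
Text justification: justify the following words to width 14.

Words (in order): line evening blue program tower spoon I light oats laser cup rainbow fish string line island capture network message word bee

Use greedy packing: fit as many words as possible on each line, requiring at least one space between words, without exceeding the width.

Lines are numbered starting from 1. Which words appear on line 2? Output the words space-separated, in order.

Answer: blue program

Derivation:
Line 1: ['line', 'evening'] (min_width=12, slack=2)
Line 2: ['blue', 'program'] (min_width=12, slack=2)
Line 3: ['tower', 'spoon', 'I'] (min_width=13, slack=1)
Line 4: ['light', 'oats'] (min_width=10, slack=4)
Line 5: ['laser', 'cup'] (min_width=9, slack=5)
Line 6: ['rainbow', 'fish'] (min_width=12, slack=2)
Line 7: ['string', 'line'] (min_width=11, slack=3)
Line 8: ['island', 'capture'] (min_width=14, slack=0)
Line 9: ['network'] (min_width=7, slack=7)
Line 10: ['message', 'word'] (min_width=12, slack=2)
Line 11: ['bee'] (min_width=3, slack=11)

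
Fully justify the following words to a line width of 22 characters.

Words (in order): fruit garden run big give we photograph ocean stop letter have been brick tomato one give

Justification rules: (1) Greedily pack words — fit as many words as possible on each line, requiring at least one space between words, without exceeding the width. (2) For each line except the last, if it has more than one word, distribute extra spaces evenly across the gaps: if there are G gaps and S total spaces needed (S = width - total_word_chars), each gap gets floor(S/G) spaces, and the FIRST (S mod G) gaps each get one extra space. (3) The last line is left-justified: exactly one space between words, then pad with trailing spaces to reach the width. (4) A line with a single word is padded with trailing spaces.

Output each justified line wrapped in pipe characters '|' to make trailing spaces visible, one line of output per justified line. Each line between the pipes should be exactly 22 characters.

Answer: |fruit  garden  run big|
|give   we   photograph|
|ocean stop letter have|
|been  brick tomato one|
|give                  |

Derivation:
Line 1: ['fruit', 'garden', 'run', 'big'] (min_width=20, slack=2)
Line 2: ['give', 'we', 'photograph'] (min_width=18, slack=4)
Line 3: ['ocean', 'stop', 'letter', 'have'] (min_width=22, slack=0)
Line 4: ['been', 'brick', 'tomato', 'one'] (min_width=21, slack=1)
Line 5: ['give'] (min_width=4, slack=18)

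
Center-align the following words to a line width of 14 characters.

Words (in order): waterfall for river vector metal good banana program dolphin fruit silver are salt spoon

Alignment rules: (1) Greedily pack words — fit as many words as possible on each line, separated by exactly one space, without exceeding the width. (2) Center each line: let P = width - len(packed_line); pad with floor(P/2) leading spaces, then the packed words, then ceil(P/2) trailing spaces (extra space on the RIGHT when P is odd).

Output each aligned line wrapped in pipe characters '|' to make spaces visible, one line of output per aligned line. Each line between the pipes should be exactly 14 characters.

Answer: |waterfall for |
| river vector |
|  metal good  |
|banana program|
|dolphin fruit |
|  silver are  |
|  salt spoon  |

Derivation:
Line 1: ['waterfall', 'for'] (min_width=13, slack=1)
Line 2: ['river', 'vector'] (min_width=12, slack=2)
Line 3: ['metal', 'good'] (min_width=10, slack=4)
Line 4: ['banana', 'program'] (min_width=14, slack=0)
Line 5: ['dolphin', 'fruit'] (min_width=13, slack=1)
Line 6: ['silver', 'are'] (min_width=10, slack=4)
Line 7: ['salt', 'spoon'] (min_width=10, slack=4)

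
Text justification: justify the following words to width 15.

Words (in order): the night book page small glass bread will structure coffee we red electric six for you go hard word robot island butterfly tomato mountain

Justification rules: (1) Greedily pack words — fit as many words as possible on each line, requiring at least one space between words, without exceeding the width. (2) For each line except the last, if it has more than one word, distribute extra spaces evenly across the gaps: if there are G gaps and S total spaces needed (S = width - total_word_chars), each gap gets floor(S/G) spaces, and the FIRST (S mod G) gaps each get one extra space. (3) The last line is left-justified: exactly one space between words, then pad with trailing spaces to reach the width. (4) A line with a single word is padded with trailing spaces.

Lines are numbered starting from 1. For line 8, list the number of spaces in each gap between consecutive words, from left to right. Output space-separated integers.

Answer: 6

Derivation:
Line 1: ['the', 'night', 'book'] (min_width=14, slack=1)
Line 2: ['page', 'small'] (min_width=10, slack=5)
Line 3: ['glass', 'bread'] (min_width=11, slack=4)
Line 4: ['will', 'structure'] (min_width=14, slack=1)
Line 5: ['coffee', 'we', 'red'] (min_width=13, slack=2)
Line 6: ['electric', 'six'] (min_width=12, slack=3)
Line 7: ['for', 'you', 'go', 'hard'] (min_width=15, slack=0)
Line 8: ['word', 'robot'] (min_width=10, slack=5)
Line 9: ['island'] (min_width=6, slack=9)
Line 10: ['butterfly'] (min_width=9, slack=6)
Line 11: ['tomato', 'mountain'] (min_width=15, slack=0)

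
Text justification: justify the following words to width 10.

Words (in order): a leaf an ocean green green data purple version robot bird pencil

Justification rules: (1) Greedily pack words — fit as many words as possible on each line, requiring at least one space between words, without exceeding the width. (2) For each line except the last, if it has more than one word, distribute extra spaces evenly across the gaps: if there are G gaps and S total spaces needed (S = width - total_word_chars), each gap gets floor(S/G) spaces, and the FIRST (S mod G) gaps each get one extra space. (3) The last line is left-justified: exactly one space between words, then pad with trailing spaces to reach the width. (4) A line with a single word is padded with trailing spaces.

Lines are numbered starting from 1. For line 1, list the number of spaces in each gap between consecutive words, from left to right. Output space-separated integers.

Line 1: ['a', 'leaf', 'an'] (min_width=9, slack=1)
Line 2: ['ocean'] (min_width=5, slack=5)
Line 3: ['green'] (min_width=5, slack=5)
Line 4: ['green', 'data'] (min_width=10, slack=0)
Line 5: ['purple'] (min_width=6, slack=4)
Line 6: ['version'] (min_width=7, slack=3)
Line 7: ['robot', 'bird'] (min_width=10, slack=0)
Line 8: ['pencil'] (min_width=6, slack=4)

Answer: 2 1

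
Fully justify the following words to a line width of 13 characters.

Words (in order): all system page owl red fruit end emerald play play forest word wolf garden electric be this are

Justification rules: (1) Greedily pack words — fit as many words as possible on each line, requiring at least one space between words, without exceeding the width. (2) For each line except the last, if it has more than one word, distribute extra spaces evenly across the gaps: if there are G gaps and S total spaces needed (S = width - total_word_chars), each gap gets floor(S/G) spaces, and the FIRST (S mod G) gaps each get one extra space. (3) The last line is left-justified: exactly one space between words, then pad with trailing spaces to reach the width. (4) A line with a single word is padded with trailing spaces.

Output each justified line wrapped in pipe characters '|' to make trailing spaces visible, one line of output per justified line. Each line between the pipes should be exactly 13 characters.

Answer: |all    system|
|page  owl red|
|fruit     end|
|emerald  play|
|play   forest|
|word     wolf|
|garden       |
|electric   be|
|this are     |

Derivation:
Line 1: ['all', 'system'] (min_width=10, slack=3)
Line 2: ['page', 'owl', 'red'] (min_width=12, slack=1)
Line 3: ['fruit', 'end'] (min_width=9, slack=4)
Line 4: ['emerald', 'play'] (min_width=12, slack=1)
Line 5: ['play', 'forest'] (min_width=11, slack=2)
Line 6: ['word', 'wolf'] (min_width=9, slack=4)
Line 7: ['garden'] (min_width=6, slack=7)
Line 8: ['electric', 'be'] (min_width=11, slack=2)
Line 9: ['this', 'are'] (min_width=8, slack=5)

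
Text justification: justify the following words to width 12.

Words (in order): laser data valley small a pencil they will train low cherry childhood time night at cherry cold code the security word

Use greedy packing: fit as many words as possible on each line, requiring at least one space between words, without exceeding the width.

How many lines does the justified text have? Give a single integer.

Line 1: ['laser', 'data'] (min_width=10, slack=2)
Line 2: ['valley', 'small'] (min_width=12, slack=0)
Line 3: ['a', 'pencil'] (min_width=8, slack=4)
Line 4: ['they', 'will'] (min_width=9, slack=3)
Line 5: ['train', 'low'] (min_width=9, slack=3)
Line 6: ['cherry'] (min_width=6, slack=6)
Line 7: ['childhood'] (min_width=9, slack=3)
Line 8: ['time', 'night'] (min_width=10, slack=2)
Line 9: ['at', 'cherry'] (min_width=9, slack=3)
Line 10: ['cold', 'code'] (min_width=9, slack=3)
Line 11: ['the', 'security'] (min_width=12, slack=0)
Line 12: ['word'] (min_width=4, slack=8)
Total lines: 12

Answer: 12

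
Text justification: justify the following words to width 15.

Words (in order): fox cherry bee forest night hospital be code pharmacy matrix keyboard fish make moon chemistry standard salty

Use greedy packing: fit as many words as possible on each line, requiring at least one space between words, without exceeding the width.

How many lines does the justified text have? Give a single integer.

Line 1: ['fox', 'cherry', 'bee'] (min_width=14, slack=1)
Line 2: ['forest', 'night'] (min_width=12, slack=3)
Line 3: ['hospital', 'be'] (min_width=11, slack=4)
Line 4: ['code', 'pharmacy'] (min_width=13, slack=2)
Line 5: ['matrix', 'keyboard'] (min_width=15, slack=0)
Line 6: ['fish', 'make', 'moon'] (min_width=14, slack=1)
Line 7: ['chemistry'] (min_width=9, slack=6)
Line 8: ['standard', 'salty'] (min_width=14, slack=1)
Total lines: 8

Answer: 8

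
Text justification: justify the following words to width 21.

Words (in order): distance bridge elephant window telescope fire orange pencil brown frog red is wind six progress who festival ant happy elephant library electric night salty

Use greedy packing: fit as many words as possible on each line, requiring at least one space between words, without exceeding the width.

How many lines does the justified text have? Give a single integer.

Answer: 9

Derivation:
Line 1: ['distance', 'bridge'] (min_width=15, slack=6)
Line 2: ['elephant', 'window'] (min_width=15, slack=6)
Line 3: ['telescope', 'fire', 'orange'] (min_width=21, slack=0)
Line 4: ['pencil', 'brown', 'frog', 'red'] (min_width=21, slack=0)
Line 5: ['is', 'wind', 'six', 'progress'] (min_width=20, slack=1)
Line 6: ['who', 'festival', 'ant'] (min_width=16, slack=5)
Line 7: ['happy', 'elephant'] (min_width=14, slack=7)
Line 8: ['library', 'electric'] (min_width=16, slack=5)
Line 9: ['night', 'salty'] (min_width=11, slack=10)
Total lines: 9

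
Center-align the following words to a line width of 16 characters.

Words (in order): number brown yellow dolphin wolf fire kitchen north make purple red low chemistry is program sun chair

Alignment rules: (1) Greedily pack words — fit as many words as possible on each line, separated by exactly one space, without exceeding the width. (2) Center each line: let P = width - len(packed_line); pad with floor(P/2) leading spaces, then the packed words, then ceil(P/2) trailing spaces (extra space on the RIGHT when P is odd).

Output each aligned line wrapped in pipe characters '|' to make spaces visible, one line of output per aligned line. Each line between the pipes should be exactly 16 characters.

Line 1: ['number', 'brown'] (min_width=12, slack=4)
Line 2: ['yellow', 'dolphin'] (min_width=14, slack=2)
Line 3: ['wolf', 'fire'] (min_width=9, slack=7)
Line 4: ['kitchen', 'north'] (min_width=13, slack=3)
Line 5: ['make', 'purple', 'red'] (min_width=15, slack=1)
Line 6: ['low', 'chemistry', 'is'] (min_width=16, slack=0)
Line 7: ['program', 'sun'] (min_width=11, slack=5)
Line 8: ['chair'] (min_width=5, slack=11)

Answer: |  number brown  |
| yellow dolphin |
|   wolf fire    |
| kitchen north  |
|make purple red |
|low chemistry is|
|  program sun   |
|     chair      |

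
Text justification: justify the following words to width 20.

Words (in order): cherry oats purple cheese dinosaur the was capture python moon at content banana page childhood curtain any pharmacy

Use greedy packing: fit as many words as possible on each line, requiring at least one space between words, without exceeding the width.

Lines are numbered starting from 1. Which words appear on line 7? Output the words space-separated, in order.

Line 1: ['cherry', 'oats', 'purple'] (min_width=18, slack=2)
Line 2: ['cheese', 'dinosaur', 'the'] (min_width=19, slack=1)
Line 3: ['was', 'capture', 'python'] (min_width=18, slack=2)
Line 4: ['moon', 'at', 'content'] (min_width=15, slack=5)
Line 5: ['banana', 'page'] (min_width=11, slack=9)
Line 6: ['childhood', 'curtain'] (min_width=17, slack=3)
Line 7: ['any', 'pharmacy'] (min_width=12, slack=8)

Answer: any pharmacy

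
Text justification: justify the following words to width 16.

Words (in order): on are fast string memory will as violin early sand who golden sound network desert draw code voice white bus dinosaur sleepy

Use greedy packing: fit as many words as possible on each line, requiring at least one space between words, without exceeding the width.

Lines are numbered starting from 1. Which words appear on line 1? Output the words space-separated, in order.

Line 1: ['on', 'are', 'fast'] (min_width=11, slack=5)
Line 2: ['string', 'memory'] (min_width=13, slack=3)
Line 3: ['will', 'as', 'violin'] (min_width=14, slack=2)
Line 4: ['early', 'sand', 'who'] (min_width=14, slack=2)
Line 5: ['golden', 'sound'] (min_width=12, slack=4)
Line 6: ['network', 'desert'] (min_width=14, slack=2)
Line 7: ['draw', 'code', 'voice'] (min_width=15, slack=1)
Line 8: ['white', 'bus'] (min_width=9, slack=7)
Line 9: ['dinosaur', 'sleepy'] (min_width=15, slack=1)

Answer: on are fast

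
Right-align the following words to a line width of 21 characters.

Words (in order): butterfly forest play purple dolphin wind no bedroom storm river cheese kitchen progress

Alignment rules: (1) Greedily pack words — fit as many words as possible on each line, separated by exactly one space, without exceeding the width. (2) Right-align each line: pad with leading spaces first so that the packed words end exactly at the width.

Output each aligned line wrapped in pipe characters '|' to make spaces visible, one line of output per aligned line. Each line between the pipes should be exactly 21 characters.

Answer: |butterfly forest play|
|  purple dolphin wind|
|     no bedroom storm|
| river cheese kitchen|
|             progress|

Derivation:
Line 1: ['butterfly', 'forest', 'play'] (min_width=21, slack=0)
Line 2: ['purple', 'dolphin', 'wind'] (min_width=19, slack=2)
Line 3: ['no', 'bedroom', 'storm'] (min_width=16, slack=5)
Line 4: ['river', 'cheese', 'kitchen'] (min_width=20, slack=1)
Line 5: ['progress'] (min_width=8, slack=13)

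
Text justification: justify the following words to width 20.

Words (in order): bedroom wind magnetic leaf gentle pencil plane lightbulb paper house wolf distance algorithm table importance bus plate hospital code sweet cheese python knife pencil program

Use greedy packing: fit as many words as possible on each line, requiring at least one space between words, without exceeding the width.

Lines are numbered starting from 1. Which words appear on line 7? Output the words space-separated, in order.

Answer: importance bus plate

Derivation:
Line 1: ['bedroom', 'wind'] (min_width=12, slack=8)
Line 2: ['magnetic', 'leaf', 'gentle'] (min_width=20, slack=0)
Line 3: ['pencil', 'plane'] (min_width=12, slack=8)
Line 4: ['lightbulb', 'paper'] (min_width=15, slack=5)
Line 5: ['house', 'wolf', 'distance'] (min_width=19, slack=1)
Line 6: ['algorithm', 'table'] (min_width=15, slack=5)
Line 7: ['importance', 'bus', 'plate'] (min_width=20, slack=0)
Line 8: ['hospital', 'code', 'sweet'] (min_width=19, slack=1)
Line 9: ['cheese', 'python', 'knife'] (min_width=19, slack=1)
Line 10: ['pencil', 'program'] (min_width=14, slack=6)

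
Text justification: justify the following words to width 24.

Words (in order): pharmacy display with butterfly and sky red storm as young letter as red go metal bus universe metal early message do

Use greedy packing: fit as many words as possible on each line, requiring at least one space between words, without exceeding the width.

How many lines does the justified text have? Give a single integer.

Answer: 6

Derivation:
Line 1: ['pharmacy', 'display', 'with'] (min_width=21, slack=3)
Line 2: ['butterfly', 'and', 'sky', 'red'] (min_width=21, slack=3)
Line 3: ['storm', 'as', 'young', 'letter', 'as'] (min_width=24, slack=0)
Line 4: ['red', 'go', 'metal', 'bus'] (min_width=16, slack=8)
Line 5: ['universe', 'metal', 'early'] (min_width=20, slack=4)
Line 6: ['message', 'do'] (min_width=10, slack=14)
Total lines: 6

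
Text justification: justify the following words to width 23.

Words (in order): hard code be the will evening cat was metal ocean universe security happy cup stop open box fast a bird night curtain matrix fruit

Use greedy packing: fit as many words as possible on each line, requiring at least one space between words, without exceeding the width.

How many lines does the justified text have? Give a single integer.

Answer: 6

Derivation:
Line 1: ['hard', 'code', 'be', 'the', 'will'] (min_width=21, slack=2)
Line 2: ['evening', 'cat', 'was', 'metal'] (min_width=21, slack=2)
Line 3: ['ocean', 'universe', 'security'] (min_width=23, slack=0)
Line 4: ['happy', 'cup', 'stop', 'open', 'box'] (min_width=23, slack=0)
Line 5: ['fast', 'a', 'bird', 'night'] (min_width=17, slack=6)
Line 6: ['curtain', 'matrix', 'fruit'] (min_width=20, slack=3)
Total lines: 6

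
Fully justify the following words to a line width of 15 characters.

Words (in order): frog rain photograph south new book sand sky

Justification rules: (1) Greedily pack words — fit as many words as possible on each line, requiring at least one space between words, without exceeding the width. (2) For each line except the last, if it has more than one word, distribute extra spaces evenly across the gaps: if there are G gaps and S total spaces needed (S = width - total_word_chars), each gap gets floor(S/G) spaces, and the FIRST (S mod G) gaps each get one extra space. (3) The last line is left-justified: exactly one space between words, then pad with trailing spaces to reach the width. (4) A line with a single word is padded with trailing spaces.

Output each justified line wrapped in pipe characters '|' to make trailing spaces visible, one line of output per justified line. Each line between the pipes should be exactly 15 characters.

Line 1: ['frog', 'rain'] (min_width=9, slack=6)
Line 2: ['photograph'] (min_width=10, slack=5)
Line 3: ['south', 'new', 'book'] (min_width=14, slack=1)
Line 4: ['sand', 'sky'] (min_width=8, slack=7)

Answer: |frog       rain|
|photograph     |
|south  new book|
|sand sky       |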